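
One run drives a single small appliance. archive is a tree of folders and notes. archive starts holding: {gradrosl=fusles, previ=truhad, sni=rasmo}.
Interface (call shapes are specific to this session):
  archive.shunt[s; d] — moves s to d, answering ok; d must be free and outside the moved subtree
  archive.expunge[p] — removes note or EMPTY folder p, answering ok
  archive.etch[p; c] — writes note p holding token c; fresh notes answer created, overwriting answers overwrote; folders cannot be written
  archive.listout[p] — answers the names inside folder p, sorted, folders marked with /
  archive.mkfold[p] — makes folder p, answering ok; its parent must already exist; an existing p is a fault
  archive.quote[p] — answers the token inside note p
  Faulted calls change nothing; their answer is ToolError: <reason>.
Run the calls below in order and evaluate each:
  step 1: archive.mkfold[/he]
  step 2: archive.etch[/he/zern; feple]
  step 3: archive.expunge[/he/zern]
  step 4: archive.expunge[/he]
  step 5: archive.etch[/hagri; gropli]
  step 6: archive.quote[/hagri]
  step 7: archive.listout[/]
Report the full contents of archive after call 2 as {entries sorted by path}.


Answer: {gradrosl=fusles, he/, he/zern=feple, previ=truhad, sni=rasmo}

Derivation:
// 1. archive.mkfold(p: /he) => ok
// 2. archive.etch(p: /he/zern, c: feple) => created
// 3. archive.expunge(p: /he/zern) => ok
// 4. archive.expunge(p: /he) => ok
// 5. archive.etch(p: /hagri, c: gropli) => created
// 6. archive.quote(p: /hagri) => gropli
// 7. archive.listout(p: /) => [gradrosl, hagri, previ, sni]


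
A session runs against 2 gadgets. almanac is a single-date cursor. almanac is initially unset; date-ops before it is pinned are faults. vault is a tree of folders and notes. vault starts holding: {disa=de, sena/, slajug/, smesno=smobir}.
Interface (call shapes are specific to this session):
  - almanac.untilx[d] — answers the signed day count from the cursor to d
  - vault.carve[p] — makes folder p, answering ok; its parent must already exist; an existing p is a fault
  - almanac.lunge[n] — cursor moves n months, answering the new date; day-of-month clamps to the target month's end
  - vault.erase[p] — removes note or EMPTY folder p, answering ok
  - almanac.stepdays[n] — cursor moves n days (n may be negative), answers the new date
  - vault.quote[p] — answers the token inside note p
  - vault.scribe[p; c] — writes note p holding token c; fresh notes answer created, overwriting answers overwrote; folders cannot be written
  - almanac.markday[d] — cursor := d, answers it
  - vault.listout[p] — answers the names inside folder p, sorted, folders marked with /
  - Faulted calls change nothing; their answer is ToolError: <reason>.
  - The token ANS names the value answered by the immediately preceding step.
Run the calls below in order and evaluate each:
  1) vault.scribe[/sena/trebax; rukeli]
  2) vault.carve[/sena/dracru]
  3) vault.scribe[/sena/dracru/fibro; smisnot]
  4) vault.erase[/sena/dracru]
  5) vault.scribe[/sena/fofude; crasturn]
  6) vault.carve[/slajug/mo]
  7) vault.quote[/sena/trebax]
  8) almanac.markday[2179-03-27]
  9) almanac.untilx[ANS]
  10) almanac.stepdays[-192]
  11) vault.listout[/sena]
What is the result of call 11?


Answer: [dracru/, fofude, trebax]

Derivation:
·→ vault.scribe(p=/sena/trebax, c=rukeli)
·← created
·→ vault.carve(p=/sena/dracru)
·← ok
·→ vault.scribe(p=/sena/dracru/fibro, c=smisnot)
·← created
·→ vault.erase(p=/sena/dracru)
·← ToolError: not empty
·→ vault.scribe(p=/sena/fofude, c=crasturn)
·← created
·→ vault.carve(p=/slajug/mo)
·← ok
·→ vault.quote(p=/sena/trebax)
·← rukeli
·→ almanac.markday(d=2179-03-27)
·← 2179-03-27
·→ almanac.untilx(d=ANS)
·← 0
·→ almanac.stepdays(n=-192)
·← 2178-09-16
·→ vault.listout(p=/sena)
·← [dracru/, fofude, trebax]


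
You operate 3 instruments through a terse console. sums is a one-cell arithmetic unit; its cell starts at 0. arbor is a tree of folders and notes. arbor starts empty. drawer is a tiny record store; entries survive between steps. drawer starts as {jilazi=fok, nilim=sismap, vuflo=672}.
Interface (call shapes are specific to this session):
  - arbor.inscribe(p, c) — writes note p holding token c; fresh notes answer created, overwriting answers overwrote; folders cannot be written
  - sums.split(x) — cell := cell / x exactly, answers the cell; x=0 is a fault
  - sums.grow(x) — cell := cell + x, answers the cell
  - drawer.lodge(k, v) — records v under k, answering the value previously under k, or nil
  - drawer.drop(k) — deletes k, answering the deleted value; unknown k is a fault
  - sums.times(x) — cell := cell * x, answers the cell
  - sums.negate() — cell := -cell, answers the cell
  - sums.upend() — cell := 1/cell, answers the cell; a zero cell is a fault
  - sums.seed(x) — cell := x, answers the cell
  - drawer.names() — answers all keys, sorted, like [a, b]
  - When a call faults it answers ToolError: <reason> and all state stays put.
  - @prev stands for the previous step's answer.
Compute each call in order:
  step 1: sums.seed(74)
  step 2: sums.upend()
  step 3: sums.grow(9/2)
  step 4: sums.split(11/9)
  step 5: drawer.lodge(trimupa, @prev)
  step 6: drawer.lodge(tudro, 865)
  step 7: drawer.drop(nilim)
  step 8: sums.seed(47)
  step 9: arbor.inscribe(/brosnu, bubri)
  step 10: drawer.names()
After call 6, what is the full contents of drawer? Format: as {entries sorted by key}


Act: seed[x='74']
Obs: 74
Act: upend[]
Obs: 1/74
Act: grow[x='9/2']
Obs: 167/37
Act: split[x='11/9']
Obs: 1503/407
Act: lodge[k='trimupa'; v='@prev']
Obs: nil
Act: lodge[k='tudro'; v='865']
Obs: nil
Act: drop[k='nilim']
Obs: sismap
Act: seed[x='47']
Obs: 47
Act: inscribe[p='/brosnu'; c='bubri']
Obs: created
Act: names[]
Obs: [jilazi, trimupa, tudro, vuflo]

Answer: {jilazi=fok, nilim=sismap, trimupa=1503/407, tudro=865, vuflo=672}


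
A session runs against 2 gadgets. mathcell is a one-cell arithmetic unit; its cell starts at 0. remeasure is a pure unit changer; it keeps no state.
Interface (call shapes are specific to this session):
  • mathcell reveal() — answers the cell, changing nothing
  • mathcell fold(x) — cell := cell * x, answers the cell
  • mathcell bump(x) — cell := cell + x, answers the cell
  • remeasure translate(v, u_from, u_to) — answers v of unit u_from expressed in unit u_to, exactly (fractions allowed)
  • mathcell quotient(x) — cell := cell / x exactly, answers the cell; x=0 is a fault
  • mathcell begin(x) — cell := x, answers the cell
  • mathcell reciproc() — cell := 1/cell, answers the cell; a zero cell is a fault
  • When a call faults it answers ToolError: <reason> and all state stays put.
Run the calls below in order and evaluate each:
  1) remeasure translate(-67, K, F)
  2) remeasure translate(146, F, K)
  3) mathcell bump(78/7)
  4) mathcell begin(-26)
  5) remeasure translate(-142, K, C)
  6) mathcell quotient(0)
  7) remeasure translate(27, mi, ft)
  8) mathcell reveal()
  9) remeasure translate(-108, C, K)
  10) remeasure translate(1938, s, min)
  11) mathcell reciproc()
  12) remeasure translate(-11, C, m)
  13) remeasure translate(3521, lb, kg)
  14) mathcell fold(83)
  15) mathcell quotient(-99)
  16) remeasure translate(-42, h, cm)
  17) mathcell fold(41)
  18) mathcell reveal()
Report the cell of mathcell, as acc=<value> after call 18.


[in] remeasure translate v: -67 u_from: K u_to: F
  -58027/100
[in] remeasure translate v: 146 u_from: F u_to: K
  20189/60
[in] mathcell bump x: 78/7
  78/7
[in] mathcell begin x: -26
  -26
[in] remeasure translate v: -142 u_from: K u_to: C
  -8303/20
[in] mathcell quotient x: 0
  ToolError: division by zero
[in] remeasure translate v: 27 u_from: mi u_to: ft
  142560
[in] mathcell reveal
  -26
[in] remeasure translate v: -108 u_from: C u_to: K
  3303/20
[in] remeasure translate v: 1938 u_from: s u_to: min
  323/10
[in] mathcell reciproc
  -1/26
[in] remeasure translate v: -11 u_from: C u_to: m
  ToolError: incompatible units
[in] remeasure translate v: 3521 u_from: lb u_to: kg
  159709873477/100000000
[in] mathcell fold x: 83
  -83/26
[in] mathcell quotient x: -99
  83/2574
[in] remeasure translate v: -42 u_from: h u_to: cm
  ToolError: incompatible units
[in] mathcell fold x: 41
  3403/2574
[in] mathcell reveal
  3403/2574

Answer: acc=3403/2574


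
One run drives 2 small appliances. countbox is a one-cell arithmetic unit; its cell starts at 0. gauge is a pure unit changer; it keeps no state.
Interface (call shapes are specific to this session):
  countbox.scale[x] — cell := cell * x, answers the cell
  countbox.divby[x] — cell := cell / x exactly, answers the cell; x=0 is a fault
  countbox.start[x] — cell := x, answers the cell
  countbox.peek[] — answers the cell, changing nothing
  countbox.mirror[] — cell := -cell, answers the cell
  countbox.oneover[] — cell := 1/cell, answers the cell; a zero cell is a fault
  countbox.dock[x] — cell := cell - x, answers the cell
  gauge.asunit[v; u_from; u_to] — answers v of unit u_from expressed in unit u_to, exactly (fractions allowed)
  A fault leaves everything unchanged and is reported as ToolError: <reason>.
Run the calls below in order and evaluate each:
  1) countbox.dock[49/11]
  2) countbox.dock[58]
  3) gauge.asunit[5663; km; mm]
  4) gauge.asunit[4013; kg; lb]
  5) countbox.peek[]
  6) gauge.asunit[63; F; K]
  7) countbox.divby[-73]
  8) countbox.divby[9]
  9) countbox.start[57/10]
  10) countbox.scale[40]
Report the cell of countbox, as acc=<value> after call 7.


Answer: acc=687/803

Derivation:
==> countbox.dock(x='49/11')
<== -49/11
==> countbox.dock(x='58')
<== -687/11
==> gauge.asunit(v='5663', u_from='km', u_to='mm')
<== 5663000000
==> gauge.asunit(v='4013', u_from='kg', u_to='lb')
<== 401300000000/45359237
==> countbox.peek()
<== -687/11
==> gauge.asunit(v='63', u_from='F', u_to='K')
<== 52267/180
==> countbox.divby(x='-73')
<== 687/803
==> countbox.divby(x='9')
<== 229/2409
==> countbox.start(x='57/10')
<== 57/10
==> countbox.scale(x='40')
<== 228


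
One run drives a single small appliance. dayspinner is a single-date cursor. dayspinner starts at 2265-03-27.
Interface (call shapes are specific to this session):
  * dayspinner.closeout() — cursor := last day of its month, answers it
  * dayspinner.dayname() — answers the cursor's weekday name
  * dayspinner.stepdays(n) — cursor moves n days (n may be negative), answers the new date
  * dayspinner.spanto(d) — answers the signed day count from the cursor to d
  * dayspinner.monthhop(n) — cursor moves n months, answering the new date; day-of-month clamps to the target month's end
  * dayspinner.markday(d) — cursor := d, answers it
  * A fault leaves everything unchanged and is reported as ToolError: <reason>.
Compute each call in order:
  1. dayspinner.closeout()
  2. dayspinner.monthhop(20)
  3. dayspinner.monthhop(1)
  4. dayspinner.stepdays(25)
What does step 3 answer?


Answer: 2266-12-30

Derivation:
Using closeout(), and observe 2265-03-31.
Next I call monthhop passing 20, and see 2266-11-30.
I call monthhop passing 1, yielding 2266-12-30.
Using stepdays passing 25, and see 2267-01-24.


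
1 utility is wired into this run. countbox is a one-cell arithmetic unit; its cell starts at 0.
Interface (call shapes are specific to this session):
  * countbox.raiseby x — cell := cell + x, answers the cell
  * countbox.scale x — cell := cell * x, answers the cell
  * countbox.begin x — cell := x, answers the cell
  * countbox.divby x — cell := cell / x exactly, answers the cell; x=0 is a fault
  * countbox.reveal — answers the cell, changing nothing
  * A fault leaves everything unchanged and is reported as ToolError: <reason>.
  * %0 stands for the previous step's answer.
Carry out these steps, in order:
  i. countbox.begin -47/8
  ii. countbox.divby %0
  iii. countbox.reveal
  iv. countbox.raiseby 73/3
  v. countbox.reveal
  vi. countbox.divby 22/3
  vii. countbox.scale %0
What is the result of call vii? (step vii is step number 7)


Answer: 1444/121

Derivation:
→ countbox.begin(x='-47/8')
← -47/8
→ countbox.divby(x='%0')
← 1
→ countbox.reveal()
← 1
→ countbox.raiseby(x='73/3')
← 76/3
→ countbox.reveal()
← 76/3
→ countbox.divby(x='22/3')
← 38/11
→ countbox.scale(x='%0')
← 1444/121


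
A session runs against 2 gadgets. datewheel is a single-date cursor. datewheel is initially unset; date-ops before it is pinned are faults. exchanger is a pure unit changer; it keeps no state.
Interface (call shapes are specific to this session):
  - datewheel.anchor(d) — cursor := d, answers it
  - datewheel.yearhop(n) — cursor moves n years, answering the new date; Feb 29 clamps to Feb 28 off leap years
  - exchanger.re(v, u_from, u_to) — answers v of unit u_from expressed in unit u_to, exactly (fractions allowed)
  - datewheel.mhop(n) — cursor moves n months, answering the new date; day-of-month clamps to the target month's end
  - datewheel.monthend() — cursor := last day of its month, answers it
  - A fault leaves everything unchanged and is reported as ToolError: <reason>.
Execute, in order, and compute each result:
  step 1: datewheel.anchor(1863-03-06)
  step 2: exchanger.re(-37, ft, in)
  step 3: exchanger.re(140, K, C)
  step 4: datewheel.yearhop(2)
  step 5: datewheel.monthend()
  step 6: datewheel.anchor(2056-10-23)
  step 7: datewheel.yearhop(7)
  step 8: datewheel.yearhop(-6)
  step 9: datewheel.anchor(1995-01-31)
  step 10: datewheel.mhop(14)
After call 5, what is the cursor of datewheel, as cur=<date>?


Answer: cur=1865-03-31

Derivation:
Step: datewheel.anchor[d='1863-03-06']
Result: 1863-03-06
Step: exchanger.re[v='-37'; u_from='ft'; u_to='in']
Result: -444
Step: exchanger.re[v='140'; u_from='K'; u_to='C']
Result: -2663/20
Step: datewheel.yearhop[n='2']
Result: 1865-03-06
Step: datewheel.monthend[]
Result: 1865-03-31
Step: datewheel.anchor[d='2056-10-23']
Result: 2056-10-23
Step: datewheel.yearhop[n='7']
Result: 2063-10-23
Step: datewheel.yearhop[n='-6']
Result: 2057-10-23
Step: datewheel.anchor[d='1995-01-31']
Result: 1995-01-31
Step: datewheel.mhop[n='14']
Result: 1996-03-31


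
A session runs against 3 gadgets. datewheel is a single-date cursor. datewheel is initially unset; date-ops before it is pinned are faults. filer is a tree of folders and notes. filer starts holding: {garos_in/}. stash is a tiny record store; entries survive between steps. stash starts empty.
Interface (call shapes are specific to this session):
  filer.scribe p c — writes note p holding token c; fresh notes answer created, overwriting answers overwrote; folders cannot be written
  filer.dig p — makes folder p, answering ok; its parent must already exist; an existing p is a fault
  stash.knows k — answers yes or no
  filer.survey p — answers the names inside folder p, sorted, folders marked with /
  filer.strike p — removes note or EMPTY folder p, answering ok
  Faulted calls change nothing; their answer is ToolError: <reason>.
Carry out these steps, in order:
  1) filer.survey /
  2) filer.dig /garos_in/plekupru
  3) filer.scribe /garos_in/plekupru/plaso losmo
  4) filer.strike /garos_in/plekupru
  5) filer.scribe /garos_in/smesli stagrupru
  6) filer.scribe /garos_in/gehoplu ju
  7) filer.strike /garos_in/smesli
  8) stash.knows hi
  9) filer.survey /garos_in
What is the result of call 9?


Answer: [gehoplu, plekupru/]

Derivation:
! 1. survey(/) : [garos_in/]
! 2. dig(/garos_in/plekupru) : ok
! 3. scribe(/garos_in/plekupru/plaso, losmo) : created
! 4. strike(/garos_in/plekupru) : ToolError: not empty
! 5. scribe(/garos_in/smesli, stagrupru) : created
! 6. scribe(/garos_in/gehoplu, ju) : created
! 7. strike(/garos_in/smesli) : ok
! 8. knows(hi) : no
! 9. survey(/garos_in) : [gehoplu, plekupru/]


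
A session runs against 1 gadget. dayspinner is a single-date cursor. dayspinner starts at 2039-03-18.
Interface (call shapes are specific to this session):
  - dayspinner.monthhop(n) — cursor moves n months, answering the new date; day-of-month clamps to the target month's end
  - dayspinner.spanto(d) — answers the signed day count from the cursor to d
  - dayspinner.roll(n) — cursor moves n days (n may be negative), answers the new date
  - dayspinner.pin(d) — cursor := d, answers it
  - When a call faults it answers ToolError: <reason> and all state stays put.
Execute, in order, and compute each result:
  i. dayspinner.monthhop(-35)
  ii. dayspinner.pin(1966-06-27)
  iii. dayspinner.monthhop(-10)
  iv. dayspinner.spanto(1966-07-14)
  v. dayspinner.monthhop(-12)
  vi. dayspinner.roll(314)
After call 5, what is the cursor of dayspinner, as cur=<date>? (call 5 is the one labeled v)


Now I run dayspinner.monthhop(n→-35), and see 2036-04-18.
I try dayspinner.pin(d→1966-06-27), and get 1966-06-27.
Calling dayspinner.monthhop(n→-10), — result: 1965-08-27.
I run dayspinner.spanto(d→1966-07-14), which returns 321.
I invoke dayspinner.monthhop(n→-12), which returns 1964-08-27.
I invoke dayspinner.roll(n→314), which returns 1965-07-07.

Answer: cur=1964-08-27


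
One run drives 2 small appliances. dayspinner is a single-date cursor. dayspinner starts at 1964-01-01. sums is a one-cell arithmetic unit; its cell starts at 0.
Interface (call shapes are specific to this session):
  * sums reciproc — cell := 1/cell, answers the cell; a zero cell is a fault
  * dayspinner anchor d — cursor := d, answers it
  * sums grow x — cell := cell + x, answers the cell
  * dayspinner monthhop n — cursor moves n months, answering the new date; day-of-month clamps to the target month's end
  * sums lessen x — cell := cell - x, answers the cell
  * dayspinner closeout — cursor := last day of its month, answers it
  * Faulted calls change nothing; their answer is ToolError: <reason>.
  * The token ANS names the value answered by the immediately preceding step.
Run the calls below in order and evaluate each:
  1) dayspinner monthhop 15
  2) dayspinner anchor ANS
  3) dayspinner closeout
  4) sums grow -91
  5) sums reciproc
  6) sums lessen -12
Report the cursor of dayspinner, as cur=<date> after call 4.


Answer: cur=1965-04-30

Derivation:
CALL dayspinner monthhop[n→15]
RET  1965-04-01
CALL dayspinner anchor[d→ANS]
RET  1965-04-01
CALL dayspinner closeout[]
RET  1965-04-30
CALL sums grow[x→-91]
RET  -91
CALL sums reciproc[]
RET  -1/91
CALL sums lessen[x→-12]
RET  1091/91


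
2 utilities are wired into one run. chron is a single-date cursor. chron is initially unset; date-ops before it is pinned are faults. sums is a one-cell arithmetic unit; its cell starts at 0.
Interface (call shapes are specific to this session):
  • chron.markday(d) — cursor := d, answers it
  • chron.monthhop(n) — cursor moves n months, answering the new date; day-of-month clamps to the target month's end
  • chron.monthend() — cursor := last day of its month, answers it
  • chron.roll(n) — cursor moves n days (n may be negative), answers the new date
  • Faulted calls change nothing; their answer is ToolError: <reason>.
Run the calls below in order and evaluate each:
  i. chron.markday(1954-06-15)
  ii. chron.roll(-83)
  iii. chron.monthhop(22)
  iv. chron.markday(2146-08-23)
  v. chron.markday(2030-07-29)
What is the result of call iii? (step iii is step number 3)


Answer: 1956-01-24

Derivation:
% chron.markday(d='1954-06-15') == 1954-06-15
% chron.roll(n='-83') == 1954-03-24
% chron.monthhop(n='22') == 1956-01-24
% chron.markday(d='2146-08-23') == 2146-08-23
% chron.markday(d='2030-07-29') == 2030-07-29


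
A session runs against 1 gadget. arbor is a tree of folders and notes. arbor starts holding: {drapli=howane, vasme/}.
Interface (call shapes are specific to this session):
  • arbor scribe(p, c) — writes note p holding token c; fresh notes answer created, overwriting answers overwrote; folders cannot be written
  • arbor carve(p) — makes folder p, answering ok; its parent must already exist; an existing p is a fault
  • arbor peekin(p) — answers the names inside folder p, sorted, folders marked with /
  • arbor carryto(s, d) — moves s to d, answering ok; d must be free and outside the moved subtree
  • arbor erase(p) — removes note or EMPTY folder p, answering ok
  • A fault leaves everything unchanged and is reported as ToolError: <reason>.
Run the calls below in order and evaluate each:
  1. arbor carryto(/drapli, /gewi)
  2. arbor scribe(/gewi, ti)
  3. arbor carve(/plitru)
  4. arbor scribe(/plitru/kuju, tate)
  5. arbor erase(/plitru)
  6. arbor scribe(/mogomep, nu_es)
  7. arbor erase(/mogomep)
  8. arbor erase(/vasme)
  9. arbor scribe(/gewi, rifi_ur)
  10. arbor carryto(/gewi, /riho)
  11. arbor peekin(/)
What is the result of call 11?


Then arbor carryto(s: /drapli, d: /gewi), and get ok.
Now I run arbor scribe(p: /gewi, c: ti), which returns overwrote.
Calling arbor carve(p: /plitru), — result: ok.
Next I call arbor scribe(p: /plitru/kuju, c: tate), giving created.
Now I run arbor erase(p: /plitru), which returns ToolError: not empty.
Then arbor scribe(p: /mogomep, c: nu_es), and observe created.
Then arbor erase(p: /mogomep), and get ok.
Now I run arbor erase(p: /vasme), giving ok.
Next I call arbor scribe(p: /gewi, c: rifi_ur), giving overwrote.
I use arbor carryto(s: /gewi, d: /riho), giving ok.
Calling arbor peekin(p: /), and get [plitru/, riho].

Answer: [plitru/, riho]


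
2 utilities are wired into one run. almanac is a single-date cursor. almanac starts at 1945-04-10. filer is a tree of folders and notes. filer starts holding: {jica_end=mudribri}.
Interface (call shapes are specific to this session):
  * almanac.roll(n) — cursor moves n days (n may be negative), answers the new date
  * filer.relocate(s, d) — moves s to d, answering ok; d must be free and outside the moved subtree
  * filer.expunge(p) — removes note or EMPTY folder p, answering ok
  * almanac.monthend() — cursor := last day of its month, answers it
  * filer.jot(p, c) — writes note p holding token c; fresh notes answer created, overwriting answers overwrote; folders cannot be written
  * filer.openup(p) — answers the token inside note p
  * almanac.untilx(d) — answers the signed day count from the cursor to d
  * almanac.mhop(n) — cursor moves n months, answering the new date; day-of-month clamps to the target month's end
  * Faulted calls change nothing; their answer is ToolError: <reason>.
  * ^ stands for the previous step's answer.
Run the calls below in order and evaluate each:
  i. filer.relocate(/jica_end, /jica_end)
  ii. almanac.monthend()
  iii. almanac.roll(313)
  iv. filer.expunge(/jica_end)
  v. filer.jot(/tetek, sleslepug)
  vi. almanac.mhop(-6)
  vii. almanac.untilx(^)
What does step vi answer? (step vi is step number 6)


Answer: 1945-09-09

Derivation:
-- filer.relocate(s→/jica_end, d→/jica_end) ~> ToolError: exists
-- almanac.monthend() ~> 1945-04-30
-- almanac.roll(n→313) ~> 1946-03-09
-- filer.expunge(p→/jica_end) ~> ok
-- filer.jot(p→/tetek, c→sleslepug) ~> created
-- almanac.mhop(n→-6) ~> 1945-09-09
-- almanac.untilx(d→^) ~> 0


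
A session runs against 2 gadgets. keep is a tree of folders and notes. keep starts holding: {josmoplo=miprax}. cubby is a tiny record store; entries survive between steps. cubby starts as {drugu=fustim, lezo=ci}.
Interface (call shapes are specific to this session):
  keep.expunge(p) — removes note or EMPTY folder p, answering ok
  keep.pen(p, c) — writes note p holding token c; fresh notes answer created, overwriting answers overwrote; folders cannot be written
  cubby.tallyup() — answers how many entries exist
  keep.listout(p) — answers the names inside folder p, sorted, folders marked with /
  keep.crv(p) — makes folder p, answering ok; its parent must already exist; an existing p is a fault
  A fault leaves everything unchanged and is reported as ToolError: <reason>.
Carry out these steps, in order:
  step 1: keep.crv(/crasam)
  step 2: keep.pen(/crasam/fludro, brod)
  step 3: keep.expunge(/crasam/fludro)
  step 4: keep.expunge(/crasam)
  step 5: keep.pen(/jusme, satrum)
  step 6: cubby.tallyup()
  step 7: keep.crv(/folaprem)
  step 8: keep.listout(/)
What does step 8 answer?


Answer: [folaprem/, josmoplo, jusme]

Derivation:
→ keep.crv(p=/crasam)
← ok
→ keep.pen(p=/crasam/fludro, c=brod)
← created
→ keep.expunge(p=/crasam/fludro)
← ok
→ keep.expunge(p=/crasam)
← ok
→ keep.pen(p=/jusme, c=satrum)
← created
→ cubby.tallyup()
← 2
→ keep.crv(p=/folaprem)
← ok
→ keep.listout(p=/)
← [folaprem/, josmoplo, jusme]


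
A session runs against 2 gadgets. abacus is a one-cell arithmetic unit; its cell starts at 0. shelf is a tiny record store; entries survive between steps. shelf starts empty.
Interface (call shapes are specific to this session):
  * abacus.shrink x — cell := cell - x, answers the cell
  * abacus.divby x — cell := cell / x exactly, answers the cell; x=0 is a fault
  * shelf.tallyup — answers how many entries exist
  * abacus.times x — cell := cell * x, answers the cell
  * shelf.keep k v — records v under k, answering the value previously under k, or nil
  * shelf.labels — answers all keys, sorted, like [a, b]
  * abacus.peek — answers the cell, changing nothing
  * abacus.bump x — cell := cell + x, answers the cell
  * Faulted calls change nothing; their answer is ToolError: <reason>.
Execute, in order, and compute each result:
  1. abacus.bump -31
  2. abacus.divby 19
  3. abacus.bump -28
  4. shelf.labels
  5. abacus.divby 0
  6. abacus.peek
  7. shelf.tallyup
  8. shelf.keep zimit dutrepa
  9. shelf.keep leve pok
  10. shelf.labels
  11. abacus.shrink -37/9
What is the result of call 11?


Answer: -4364/171

Derivation:
I try bump on x=-31, yielding -31.
Using divby on x=19, giving -31/19.
Invoking bump on x=-28, and observe -563/19.
I use labels(), yielding [].
Using divby on x=0, which returns ToolError: division by zero.
Then peek(), — result: -563/19.
I invoke tallyup, and see 0.
Then keep on k=zimit, v=dutrepa, which returns nil.
Invoking keep on k=leve, v=pok, yielding nil.
I call labels(), and get [leve, zimit].
Using shrink on x=-37/9, — result: -4364/171.


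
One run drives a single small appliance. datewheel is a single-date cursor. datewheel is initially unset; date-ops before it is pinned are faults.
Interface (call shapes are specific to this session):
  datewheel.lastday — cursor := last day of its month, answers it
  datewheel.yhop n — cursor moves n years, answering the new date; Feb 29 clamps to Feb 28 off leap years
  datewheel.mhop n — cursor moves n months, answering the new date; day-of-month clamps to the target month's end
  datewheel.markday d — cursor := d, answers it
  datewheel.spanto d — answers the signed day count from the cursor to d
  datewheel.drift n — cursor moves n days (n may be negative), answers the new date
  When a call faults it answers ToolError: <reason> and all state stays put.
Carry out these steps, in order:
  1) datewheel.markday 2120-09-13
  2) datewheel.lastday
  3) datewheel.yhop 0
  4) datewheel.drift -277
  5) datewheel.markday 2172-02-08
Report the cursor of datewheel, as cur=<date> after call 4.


Answer: cur=2119-12-28

Derivation:
Do: markday[d: 2120-09-13]
See: 2120-09-13
Do: lastday[]
See: 2120-09-30
Do: yhop[n: 0]
See: 2120-09-30
Do: drift[n: -277]
See: 2119-12-28
Do: markday[d: 2172-02-08]
See: 2172-02-08


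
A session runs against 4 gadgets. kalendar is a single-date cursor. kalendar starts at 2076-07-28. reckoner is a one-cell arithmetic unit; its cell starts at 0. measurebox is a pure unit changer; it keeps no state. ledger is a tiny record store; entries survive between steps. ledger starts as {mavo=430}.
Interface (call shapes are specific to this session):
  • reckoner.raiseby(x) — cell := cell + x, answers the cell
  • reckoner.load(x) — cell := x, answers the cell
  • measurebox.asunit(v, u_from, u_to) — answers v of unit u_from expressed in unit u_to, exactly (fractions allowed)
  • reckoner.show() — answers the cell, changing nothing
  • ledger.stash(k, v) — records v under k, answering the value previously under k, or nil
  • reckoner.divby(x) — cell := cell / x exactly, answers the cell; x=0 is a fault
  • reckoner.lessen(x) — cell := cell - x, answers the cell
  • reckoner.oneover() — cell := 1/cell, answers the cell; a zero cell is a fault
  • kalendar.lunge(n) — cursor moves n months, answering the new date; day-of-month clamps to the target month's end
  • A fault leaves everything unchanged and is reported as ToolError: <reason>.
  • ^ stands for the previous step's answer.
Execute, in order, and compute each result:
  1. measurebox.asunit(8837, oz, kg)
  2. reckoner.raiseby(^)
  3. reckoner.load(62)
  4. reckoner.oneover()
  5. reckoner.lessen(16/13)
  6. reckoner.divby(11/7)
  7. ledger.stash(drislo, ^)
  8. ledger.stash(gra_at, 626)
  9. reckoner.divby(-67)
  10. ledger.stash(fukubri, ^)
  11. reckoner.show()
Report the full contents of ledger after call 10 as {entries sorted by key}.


I run asunit using v='8837', u_from='oz', u_to='kg', which returns 400839577369/1600000000.
Now I run raiseby using x='^', and see 400839577369/1600000000.
Then load using x='62', and see 62.
Using oneover(): 1/62.
Now I run lessen using x='16/13', — result: -979/806.
Calling divby using x='11/7', and get -623/806.
Then stash using k='drislo', v='^', and see nil.
Invoking stash using k='gra_at', v='626', yielding nil.
I try divby using x='-67', and get 623/54002.
Then stash using k='fukubri', v='^', and get nil.
Now I run show(), → 623/54002.

Answer: {drislo=-623/806, fukubri=623/54002, gra_at=626, mavo=430}


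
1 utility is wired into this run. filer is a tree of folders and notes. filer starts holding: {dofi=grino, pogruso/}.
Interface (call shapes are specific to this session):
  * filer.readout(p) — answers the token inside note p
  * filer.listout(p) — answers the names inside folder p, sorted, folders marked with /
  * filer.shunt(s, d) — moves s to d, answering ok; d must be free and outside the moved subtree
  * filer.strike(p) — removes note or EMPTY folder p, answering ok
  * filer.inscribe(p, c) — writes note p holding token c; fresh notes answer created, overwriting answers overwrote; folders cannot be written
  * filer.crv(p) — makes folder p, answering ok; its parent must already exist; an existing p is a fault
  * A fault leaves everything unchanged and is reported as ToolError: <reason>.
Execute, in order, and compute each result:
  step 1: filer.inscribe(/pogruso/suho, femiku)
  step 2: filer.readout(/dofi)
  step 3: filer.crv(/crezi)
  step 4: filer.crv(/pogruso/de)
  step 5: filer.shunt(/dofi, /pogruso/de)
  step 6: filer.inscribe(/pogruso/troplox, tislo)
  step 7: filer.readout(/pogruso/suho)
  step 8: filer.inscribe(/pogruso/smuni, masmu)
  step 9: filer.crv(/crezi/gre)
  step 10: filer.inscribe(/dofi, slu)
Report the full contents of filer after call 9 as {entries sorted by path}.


·→ filer.inscribe(p=/pogruso/suho, c=femiku)
·← created
·→ filer.readout(p=/dofi)
·← grino
·→ filer.crv(p=/crezi)
·← ok
·→ filer.crv(p=/pogruso/de)
·← ok
·→ filer.shunt(s=/dofi, d=/pogruso/de)
·← ToolError: exists
·→ filer.inscribe(p=/pogruso/troplox, c=tislo)
·← created
·→ filer.readout(p=/pogruso/suho)
·← femiku
·→ filer.inscribe(p=/pogruso/smuni, c=masmu)
·← created
·→ filer.crv(p=/crezi/gre)
·← ok
·→ filer.inscribe(p=/dofi, c=slu)
·← overwrote

Answer: {crezi/, crezi/gre/, dofi=grino, pogruso/, pogruso/de/, pogruso/smuni=masmu, pogruso/suho=femiku, pogruso/troplox=tislo}


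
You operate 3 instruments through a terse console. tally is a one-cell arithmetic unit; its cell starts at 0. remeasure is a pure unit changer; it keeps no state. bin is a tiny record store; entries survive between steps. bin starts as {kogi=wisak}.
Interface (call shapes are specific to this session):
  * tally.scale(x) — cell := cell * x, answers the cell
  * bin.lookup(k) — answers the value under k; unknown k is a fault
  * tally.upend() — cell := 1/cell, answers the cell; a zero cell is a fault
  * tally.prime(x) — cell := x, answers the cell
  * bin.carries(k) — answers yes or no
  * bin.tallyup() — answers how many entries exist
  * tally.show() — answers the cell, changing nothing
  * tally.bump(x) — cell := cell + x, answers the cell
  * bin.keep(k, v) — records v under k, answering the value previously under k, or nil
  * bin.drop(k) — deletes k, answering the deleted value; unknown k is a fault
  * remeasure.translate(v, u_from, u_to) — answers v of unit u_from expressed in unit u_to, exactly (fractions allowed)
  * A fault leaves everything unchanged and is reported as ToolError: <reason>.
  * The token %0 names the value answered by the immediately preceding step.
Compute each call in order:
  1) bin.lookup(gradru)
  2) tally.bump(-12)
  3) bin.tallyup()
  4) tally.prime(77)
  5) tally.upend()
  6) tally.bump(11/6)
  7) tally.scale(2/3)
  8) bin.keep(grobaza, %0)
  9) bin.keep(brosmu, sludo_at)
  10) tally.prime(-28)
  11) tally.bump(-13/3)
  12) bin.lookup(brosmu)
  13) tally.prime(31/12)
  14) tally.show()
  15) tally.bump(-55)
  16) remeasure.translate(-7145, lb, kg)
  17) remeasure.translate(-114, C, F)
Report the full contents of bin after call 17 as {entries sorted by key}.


Do: lookup[k: gradru]
See: ToolError: no such key gradru
Do: bump[x: -12]
See: -12
Do: tallyup[]
See: 1
Do: prime[x: 77]
See: 77
Do: upend[]
See: 1/77
Do: bump[x: 11/6]
See: 853/462
Do: scale[x: 2/3]
See: 853/693
Do: keep[k: grobaza; v: %0]
See: nil
Do: keep[k: brosmu; v: sludo_at]
See: nil
Do: prime[x: -28]
See: -28
Do: bump[x: -13/3]
See: -97/3
Do: lookup[k: brosmu]
See: sludo_at
Do: prime[x: 31/12]
See: 31/12
Do: show[]
See: 31/12
Do: bump[x: -55]
See: -629/12
Do: translate[v: -7145; u_from: lb; u_to: kg]
See: -64818349673/20000000
Do: translate[v: -114; u_from: C; u_to: F]
See: -866/5

Answer: {brosmu=sludo_at, grobaza=853/693, kogi=wisak}


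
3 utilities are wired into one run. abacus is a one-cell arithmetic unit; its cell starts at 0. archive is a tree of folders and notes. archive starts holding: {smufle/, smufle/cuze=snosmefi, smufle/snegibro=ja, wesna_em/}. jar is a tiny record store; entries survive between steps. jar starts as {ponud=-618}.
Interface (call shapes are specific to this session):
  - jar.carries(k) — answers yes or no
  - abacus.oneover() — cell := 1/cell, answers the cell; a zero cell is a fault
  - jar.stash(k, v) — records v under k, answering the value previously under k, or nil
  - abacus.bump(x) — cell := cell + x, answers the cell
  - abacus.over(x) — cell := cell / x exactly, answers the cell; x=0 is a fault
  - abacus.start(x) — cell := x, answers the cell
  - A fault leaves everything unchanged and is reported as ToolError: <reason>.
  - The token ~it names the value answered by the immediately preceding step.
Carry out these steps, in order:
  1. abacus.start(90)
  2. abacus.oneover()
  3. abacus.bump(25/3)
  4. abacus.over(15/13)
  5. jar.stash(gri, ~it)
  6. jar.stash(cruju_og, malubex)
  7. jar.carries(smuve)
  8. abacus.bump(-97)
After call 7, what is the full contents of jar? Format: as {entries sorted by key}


Answer: {cruju_og=malubex, gri=9763/1350, ponud=-618}

Derivation:
Then abacus.start using 90: 90.
Next I call abacus.oneover, → 1/90.
I try abacus.bump using 25/3, and get 751/90.
I call abacus.over using 15/13: 9763/1350.
I call jar.stash using gri, ~it, and see nil.
Invoking jar.stash using cruju_og, malubex, and see nil.
Invoking jar.carries using smuve: no.
Now I run abacus.bump using -97: -121187/1350.


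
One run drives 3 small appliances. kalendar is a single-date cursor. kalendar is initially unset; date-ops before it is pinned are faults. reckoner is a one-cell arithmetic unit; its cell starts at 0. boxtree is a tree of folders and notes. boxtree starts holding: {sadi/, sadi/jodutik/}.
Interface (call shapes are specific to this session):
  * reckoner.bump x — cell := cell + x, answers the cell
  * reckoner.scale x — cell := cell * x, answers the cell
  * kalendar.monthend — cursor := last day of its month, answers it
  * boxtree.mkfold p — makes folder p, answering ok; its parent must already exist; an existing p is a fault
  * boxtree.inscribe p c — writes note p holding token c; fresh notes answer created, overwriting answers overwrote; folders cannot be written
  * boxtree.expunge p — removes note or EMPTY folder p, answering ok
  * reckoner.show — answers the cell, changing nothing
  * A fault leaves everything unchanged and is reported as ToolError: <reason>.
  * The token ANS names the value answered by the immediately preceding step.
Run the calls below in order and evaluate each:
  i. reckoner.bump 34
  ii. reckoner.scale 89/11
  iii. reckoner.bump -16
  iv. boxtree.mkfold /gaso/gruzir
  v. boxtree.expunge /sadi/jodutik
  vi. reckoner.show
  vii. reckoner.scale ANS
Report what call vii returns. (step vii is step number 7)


Answer: 8122500/121

Derivation:
[in] reckoner.bump x=34
  34
[in] reckoner.scale x=89/11
  3026/11
[in] reckoner.bump x=-16
  2850/11
[in] boxtree.mkfold p=/gaso/gruzir
  ToolError: no parent
[in] boxtree.expunge p=/sadi/jodutik
  ok
[in] reckoner.show
  2850/11
[in] reckoner.scale x=ANS
  8122500/121


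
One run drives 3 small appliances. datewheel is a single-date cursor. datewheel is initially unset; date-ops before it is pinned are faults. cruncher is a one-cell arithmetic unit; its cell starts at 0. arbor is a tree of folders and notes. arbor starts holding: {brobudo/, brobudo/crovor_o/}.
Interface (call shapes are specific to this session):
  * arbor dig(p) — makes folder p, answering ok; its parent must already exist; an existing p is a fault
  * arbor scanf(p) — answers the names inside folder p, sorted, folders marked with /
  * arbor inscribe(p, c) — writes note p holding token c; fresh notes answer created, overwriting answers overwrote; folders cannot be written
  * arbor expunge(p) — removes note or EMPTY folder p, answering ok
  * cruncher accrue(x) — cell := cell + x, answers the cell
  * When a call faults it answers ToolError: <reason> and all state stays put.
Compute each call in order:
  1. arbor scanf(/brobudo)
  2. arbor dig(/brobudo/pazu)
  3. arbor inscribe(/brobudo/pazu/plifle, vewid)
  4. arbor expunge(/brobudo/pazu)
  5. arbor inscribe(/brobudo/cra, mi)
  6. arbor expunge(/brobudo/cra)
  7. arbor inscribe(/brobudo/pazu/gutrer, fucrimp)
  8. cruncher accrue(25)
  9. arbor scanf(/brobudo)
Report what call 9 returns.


# arbor scanf(p→/brobudo) == [crovor_o/]
# arbor dig(p→/brobudo/pazu) == ok
# arbor inscribe(p→/brobudo/pazu/plifle, c→vewid) == created
# arbor expunge(p→/brobudo/pazu) == ToolError: not empty
# arbor inscribe(p→/brobudo/cra, c→mi) == created
# arbor expunge(p→/brobudo/cra) == ok
# arbor inscribe(p→/brobudo/pazu/gutrer, c→fucrimp) == created
# cruncher accrue(x→25) == 25
# arbor scanf(p→/brobudo) == [crovor_o/, pazu/]

Answer: [crovor_o/, pazu/]


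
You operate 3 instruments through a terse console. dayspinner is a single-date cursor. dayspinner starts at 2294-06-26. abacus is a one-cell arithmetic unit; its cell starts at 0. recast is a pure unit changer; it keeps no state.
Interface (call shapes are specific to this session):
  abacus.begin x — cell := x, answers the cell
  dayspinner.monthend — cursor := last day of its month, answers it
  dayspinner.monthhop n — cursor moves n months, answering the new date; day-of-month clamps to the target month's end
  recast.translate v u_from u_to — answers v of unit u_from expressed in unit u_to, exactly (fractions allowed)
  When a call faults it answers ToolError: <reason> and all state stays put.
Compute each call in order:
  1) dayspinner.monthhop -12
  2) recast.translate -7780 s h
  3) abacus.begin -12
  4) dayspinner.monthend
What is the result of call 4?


Answer: 2293-06-30

Derivation:
-> dayspinner.monthhop(-12)
<- 2293-06-26
-> recast.translate(-7780, s, h)
<- -389/180
-> abacus.begin(-12)
<- -12
-> dayspinner.monthend()
<- 2293-06-30


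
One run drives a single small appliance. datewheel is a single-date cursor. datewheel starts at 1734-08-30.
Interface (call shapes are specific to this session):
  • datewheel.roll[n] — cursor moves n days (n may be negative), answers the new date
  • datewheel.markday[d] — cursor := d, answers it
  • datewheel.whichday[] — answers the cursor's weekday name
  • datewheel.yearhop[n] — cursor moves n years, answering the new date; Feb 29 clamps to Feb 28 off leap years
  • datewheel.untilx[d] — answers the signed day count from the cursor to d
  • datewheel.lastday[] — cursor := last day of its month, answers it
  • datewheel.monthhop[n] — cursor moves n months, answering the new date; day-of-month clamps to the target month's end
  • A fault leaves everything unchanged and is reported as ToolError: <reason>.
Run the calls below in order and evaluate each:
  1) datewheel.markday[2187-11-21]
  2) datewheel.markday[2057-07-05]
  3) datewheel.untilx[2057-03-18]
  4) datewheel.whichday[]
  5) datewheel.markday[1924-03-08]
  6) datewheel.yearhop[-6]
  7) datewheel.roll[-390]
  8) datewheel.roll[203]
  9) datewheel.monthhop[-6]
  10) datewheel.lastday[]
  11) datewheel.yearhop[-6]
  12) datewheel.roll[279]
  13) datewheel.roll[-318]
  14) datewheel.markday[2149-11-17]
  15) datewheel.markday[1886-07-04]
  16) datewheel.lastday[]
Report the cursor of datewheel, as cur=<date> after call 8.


Answer: cur=1917-09-02

Derivation:
-> datewheel.markday(2187-11-21)
<- 2187-11-21
-> datewheel.markday(2057-07-05)
<- 2057-07-05
-> datewheel.untilx(2057-03-18)
<- -109
-> datewheel.whichday()
<- Thursday
-> datewheel.markday(1924-03-08)
<- 1924-03-08
-> datewheel.yearhop(-6)
<- 1918-03-08
-> datewheel.roll(-390)
<- 1917-02-11
-> datewheel.roll(203)
<- 1917-09-02
-> datewheel.monthhop(-6)
<- 1917-03-02
-> datewheel.lastday()
<- 1917-03-31
-> datewheel.yearhop(-6)
<- 1911-03-31
-> datewheel.roll(279)
<- 1912-01-04
-> datewheel.roll(-318)
<- 1911-02-20
-> datewheel.markday(2149-11-17)
<- 2149-11-17
-> datewheel.markday(1886-07-04)
<- 1886-07-04
-> datewheel.lastday()
<- 1886-07-31
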